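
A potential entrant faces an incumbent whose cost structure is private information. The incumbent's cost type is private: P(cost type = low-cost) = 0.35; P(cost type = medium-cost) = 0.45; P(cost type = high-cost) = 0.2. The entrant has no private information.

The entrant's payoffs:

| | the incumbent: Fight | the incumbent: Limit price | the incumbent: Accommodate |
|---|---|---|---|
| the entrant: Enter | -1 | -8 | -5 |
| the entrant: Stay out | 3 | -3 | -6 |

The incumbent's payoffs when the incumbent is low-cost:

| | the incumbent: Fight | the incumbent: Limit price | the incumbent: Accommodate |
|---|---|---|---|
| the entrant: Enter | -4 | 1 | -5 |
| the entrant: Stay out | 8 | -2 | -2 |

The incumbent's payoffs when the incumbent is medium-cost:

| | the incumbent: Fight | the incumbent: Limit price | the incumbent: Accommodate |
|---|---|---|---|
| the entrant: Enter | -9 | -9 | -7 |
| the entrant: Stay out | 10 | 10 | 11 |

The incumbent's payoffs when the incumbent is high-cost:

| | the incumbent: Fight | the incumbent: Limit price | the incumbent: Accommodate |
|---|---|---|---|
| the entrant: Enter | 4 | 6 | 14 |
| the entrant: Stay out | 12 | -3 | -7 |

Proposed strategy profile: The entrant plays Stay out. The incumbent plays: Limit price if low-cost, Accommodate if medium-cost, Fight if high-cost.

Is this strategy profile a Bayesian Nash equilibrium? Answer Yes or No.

The entrant plays Stay out: E[Stay out] = 0.35·(-3) + 0.45·(-6) + 0.2·(3) = -3.15; E[Enter] = -5.25. Best-responding. ✓
The incumbent (cost type low-cost), facing Stay out: Fight gives 8, Limit price gives -2, Accommodate gives -2. Proposed Limit price is not best — profitable deviation exists. ✗
The incumbent (cost type medium-cost), facing Stay out: Fight gives 10, Limit price gives 10, Accommodate gives 11. Proposed Accommodate is best. ✓
The incumbent (cost type high-cost), facing Stay out: Fight gives 12, Limit price gives -3, Accommodate gives -7. Proposed Fight is best. ✓

No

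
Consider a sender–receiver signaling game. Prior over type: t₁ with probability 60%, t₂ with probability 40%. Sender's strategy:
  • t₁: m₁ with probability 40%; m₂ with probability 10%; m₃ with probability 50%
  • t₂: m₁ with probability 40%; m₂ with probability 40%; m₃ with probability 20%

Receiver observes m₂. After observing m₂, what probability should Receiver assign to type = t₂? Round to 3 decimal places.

Apply Bayes' rule using the sender's strategy as the likelihood.
P(m₂) = 0.6·0.1 + 0.4·0.4 = 0.22
P(t₂ | m₂) = (0.4·0.4) / 0.22 = 0.16 / 0.22 = 0.727273

0.727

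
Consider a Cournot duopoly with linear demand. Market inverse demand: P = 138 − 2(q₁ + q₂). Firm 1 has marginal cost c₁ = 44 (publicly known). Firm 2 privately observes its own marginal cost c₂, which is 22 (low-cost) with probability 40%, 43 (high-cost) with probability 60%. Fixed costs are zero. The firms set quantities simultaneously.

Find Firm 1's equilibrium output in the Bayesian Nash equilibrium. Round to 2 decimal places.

Type-c best response for Firm 2: q₂(c) = (138 − c)/4 − q₁/2.
Firm 1 maximizes expected profit; its first-order condition is 138 − 4q₁ − 2E[q₂] − 44 = 0.
Substituting E[q₂] and solving: E[c₂] = 34.6, so q₁ = (138 − 2·44 + 34.6)/6 = 14.1.

14.10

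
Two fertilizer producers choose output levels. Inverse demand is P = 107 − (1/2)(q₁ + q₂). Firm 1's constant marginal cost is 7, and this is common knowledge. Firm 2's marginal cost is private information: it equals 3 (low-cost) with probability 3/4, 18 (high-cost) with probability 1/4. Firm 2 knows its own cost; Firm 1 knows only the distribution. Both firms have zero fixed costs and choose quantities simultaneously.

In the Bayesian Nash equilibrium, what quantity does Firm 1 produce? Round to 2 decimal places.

Type-c best response for Firm 2: q₂(c) = (107 − c) − q₁/2.
Firm 1 maximizes expected profit; its first-order condition is 107 − q₁ − (1/2)E[q₂] − 7 = 0.
Substituting E[q₂] and solving: E[c₂] = 6.75, so q₁ = (107 − 2·7 + 6.75)/(3/2) = 66.5.

66.50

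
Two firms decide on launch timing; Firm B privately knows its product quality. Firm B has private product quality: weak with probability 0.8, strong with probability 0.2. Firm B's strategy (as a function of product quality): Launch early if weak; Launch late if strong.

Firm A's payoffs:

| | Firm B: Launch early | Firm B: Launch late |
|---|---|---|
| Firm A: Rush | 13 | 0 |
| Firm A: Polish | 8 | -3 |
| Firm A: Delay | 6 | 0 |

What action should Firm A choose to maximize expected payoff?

Compute Firm A's expected payoff for each action, taking the expectation over Firm B's type.
E[Rush] = 0.8·(13) + 0.2·(0) = 10.4
E[Polish] = 0.8·(8) + 0.2·(-3) = 5.8
E[Delay] = 0.8·(6) + 0.2·(0) = 4.8
Best response: Rush (10.4 is the largest).

Rush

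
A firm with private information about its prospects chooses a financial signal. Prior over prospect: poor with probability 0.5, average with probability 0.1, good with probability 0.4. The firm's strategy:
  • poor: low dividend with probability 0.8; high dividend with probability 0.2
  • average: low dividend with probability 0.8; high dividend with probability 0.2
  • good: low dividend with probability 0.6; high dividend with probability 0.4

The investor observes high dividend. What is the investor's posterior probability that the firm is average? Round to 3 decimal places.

0.071

P(high dividend) = 0.5·0.2 + 0.1·0.2 + 0.4·0.4 = 0.28
P(average | high dividend) = (0.1·0.2) / 0.28 = 0.02 / 0.28 = 0.0714286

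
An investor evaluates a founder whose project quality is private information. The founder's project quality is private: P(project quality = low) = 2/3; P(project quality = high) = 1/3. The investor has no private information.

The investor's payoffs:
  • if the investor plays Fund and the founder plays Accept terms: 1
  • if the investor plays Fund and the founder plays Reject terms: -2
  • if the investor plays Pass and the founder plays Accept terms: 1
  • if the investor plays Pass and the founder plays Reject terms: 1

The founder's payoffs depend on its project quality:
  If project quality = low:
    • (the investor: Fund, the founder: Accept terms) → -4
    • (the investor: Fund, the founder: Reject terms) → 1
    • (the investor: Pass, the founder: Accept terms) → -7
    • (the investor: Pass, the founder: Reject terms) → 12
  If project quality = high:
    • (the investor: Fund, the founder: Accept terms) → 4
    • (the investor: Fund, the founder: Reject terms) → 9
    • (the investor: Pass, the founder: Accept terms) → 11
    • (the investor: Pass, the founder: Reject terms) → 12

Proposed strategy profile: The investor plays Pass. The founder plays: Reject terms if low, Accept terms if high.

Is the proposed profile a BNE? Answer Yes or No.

The investor plays Pass: E[Pass] = 2/3·(1) + 1/3·(1) = 1; E[Fund] = -1. Best-responding. ✓
The founder (project quality low), facing Pass: Accept terms gives -7, Reject terms gives 12. Proposed Reject terms is best. ✓
The founder (project quality high), facing Pass: Accept terms gives 11, Reject terms gives 12. Proposed Accept terms is not best — profitable deviation exists. ✗

No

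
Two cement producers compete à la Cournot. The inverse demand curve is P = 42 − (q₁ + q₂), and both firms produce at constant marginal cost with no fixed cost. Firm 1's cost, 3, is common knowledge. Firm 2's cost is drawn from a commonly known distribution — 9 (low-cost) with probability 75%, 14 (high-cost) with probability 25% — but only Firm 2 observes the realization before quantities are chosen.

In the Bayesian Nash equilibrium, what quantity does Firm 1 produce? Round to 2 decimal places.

Firm 2 with cost c maximizes (42 − (q₁+q₂) − c)·q₂, giving q₂(c) = (42 − c − q₁)/2.
E[c₂] = 0.75·9 + 0.25·14 = 10.25
Firm 1's FOC against E[q₂] yields q₁ = (42 − 2·3 + E[c₂])/3 = (42 − 6 + 10.25)/3 = 15.4167.

15.42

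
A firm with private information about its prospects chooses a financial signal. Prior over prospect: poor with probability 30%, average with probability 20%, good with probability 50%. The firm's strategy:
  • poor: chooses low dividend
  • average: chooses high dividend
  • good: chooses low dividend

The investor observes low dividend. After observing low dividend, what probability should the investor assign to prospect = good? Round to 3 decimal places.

0.625

P(low dividend) = 0.3·1 + 0.2·0 + 0.5·1 = 0.8
P(good | low dividend) = (0.5·1) / 0.8 = 0.5 / 0.8 = 0.625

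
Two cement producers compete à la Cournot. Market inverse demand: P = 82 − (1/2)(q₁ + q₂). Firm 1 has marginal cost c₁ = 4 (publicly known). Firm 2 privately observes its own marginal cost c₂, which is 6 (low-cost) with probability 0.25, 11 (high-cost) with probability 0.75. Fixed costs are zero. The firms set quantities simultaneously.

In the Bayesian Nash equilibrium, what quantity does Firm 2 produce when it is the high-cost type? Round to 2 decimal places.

43.08

Each type of Firm 2 best-responds to q₁; Firm 1 best-responds to the expected q₂ over Firm 2's types.
Firm 2 with cost c maximizes (82 − (1/2)(q₁+q₂) − c)·q₂, giving q₂(c) = (82 − c − (1/2)q₁).
E[c₂] = 0.25·6 + 0.75·11 = 9.75
Firm 1's FOC against E[q₂] yields q₁ = (82 − 2·4 + E[c₂])/(3/2) = (82 − 8 + 9.75)/(3/2) = 55.8333.
q₂(high-cost) = (82 − 11 − (1/2)·55.8333) = 43.0833.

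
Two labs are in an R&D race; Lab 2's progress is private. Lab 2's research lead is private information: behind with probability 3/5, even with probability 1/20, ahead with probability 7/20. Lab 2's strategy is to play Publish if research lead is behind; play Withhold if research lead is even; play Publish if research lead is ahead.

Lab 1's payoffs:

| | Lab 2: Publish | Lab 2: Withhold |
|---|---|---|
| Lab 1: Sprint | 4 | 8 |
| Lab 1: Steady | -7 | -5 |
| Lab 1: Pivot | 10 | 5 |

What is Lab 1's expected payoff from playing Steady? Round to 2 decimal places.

E[Steady] = 3/5·(-7) + 1/20·(-5) + 7/20·(-7) = (-21/5) + (-1/4) + (-49/20) = -69/10

-6.90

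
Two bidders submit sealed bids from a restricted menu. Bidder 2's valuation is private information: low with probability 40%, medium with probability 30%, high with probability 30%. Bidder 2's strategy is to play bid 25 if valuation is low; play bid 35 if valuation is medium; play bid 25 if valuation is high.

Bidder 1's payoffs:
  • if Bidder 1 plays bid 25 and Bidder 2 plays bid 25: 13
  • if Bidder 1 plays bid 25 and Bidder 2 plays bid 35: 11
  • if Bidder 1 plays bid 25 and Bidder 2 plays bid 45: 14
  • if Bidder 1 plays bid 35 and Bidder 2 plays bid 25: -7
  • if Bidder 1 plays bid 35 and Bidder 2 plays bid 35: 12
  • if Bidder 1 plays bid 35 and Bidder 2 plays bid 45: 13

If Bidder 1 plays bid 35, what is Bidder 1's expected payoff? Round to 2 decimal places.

-1.30

Take the expectation over Bidder 2's valuation, weighting each type's action by its prior probability.
E[bid 35] = 0.4·(-7) + 0.3·12 + 0.3·(-7) = (-2.8) + 3.6 + (-2.1) = -1.3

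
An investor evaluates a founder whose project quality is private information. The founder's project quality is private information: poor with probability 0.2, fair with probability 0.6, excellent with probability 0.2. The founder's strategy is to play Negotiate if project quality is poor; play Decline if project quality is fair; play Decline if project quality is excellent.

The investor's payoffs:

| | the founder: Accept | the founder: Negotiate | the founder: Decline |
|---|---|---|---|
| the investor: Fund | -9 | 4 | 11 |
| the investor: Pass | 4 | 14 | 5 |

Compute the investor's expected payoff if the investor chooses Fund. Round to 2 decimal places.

E[Fund] = 0.2·4 + 0.6·11 + 0.2·11 = 0.8 + 6.6 + 2.2 = 9.6

9.60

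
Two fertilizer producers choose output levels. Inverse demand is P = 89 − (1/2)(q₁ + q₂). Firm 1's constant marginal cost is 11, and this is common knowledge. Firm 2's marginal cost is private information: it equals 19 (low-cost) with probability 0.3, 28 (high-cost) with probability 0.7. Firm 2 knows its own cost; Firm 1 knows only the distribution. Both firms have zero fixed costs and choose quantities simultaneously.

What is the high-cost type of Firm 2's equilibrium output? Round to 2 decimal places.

30.23

Type-c best response for Firm 2: q₂(c) = (89 − c) − q₁/2.
Firm 1 maximizes expected profit; its first-order condition is 89 − q₁ − (1/2)E[q₂] − 11 = 0.
Substituting E[q₂] and solving: E[c₂] = 25.3, so q₁ = (89 − 2·11 + 25.3)/(3/2) = 61.5333.
q₂(high-cost) = (89 − 28 − (1/2)·61.5333) = 30.2333.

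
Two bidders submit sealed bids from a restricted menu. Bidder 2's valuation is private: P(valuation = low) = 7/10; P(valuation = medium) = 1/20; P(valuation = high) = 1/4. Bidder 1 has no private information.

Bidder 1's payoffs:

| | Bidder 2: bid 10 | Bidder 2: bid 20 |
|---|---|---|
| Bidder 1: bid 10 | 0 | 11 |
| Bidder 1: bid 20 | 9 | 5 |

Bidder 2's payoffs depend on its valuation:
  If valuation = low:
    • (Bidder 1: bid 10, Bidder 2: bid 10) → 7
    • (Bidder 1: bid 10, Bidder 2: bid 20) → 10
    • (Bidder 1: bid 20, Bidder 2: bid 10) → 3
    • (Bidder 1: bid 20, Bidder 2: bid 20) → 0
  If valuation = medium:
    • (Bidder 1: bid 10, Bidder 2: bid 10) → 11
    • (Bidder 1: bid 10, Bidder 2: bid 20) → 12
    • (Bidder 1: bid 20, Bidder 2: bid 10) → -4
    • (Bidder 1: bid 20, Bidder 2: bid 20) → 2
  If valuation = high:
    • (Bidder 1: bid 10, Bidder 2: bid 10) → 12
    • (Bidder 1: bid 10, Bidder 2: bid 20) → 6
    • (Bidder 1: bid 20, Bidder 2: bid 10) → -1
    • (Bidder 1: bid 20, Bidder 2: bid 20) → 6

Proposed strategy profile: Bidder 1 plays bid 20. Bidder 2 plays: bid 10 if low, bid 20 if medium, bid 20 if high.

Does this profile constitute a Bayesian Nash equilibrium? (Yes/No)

Yes

Bidder 1 plays bid 20: E[bid 20] = 7/10·(9) + 1/20·(5) + 1/4·(5) = 39/5; E[bid 10] = 33/10. Best-responding. ✓
Bidder 2 (valuation low), facing bid 20: bid 10 gives 3, bid 20 gives 0. Proposed bid 10 is best. ✓
Bidder 2 (valuation medium), facing bid 20: bid 10 gives -4, bid 20 gives 2. Proposed bid 20 is best. ✓
Bidder 2 (valuation high), facing bid 20: bid 10 gives -1, bid 20 gives 6. Proposed bid 20 is best. ✓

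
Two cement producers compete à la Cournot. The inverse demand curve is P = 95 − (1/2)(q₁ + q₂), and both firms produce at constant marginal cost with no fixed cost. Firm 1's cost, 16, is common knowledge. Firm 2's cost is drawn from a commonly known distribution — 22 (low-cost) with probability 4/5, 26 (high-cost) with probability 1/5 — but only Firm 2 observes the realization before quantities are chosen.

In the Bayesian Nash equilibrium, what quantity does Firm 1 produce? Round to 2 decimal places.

57.20

Firm 2 with cost c maximizes (95 − (1/2)(q₁+q₂) − c)·q₂, giving q₂(c) = (95 − c − (1/2)q₁).
E[c₂] = 4/5·22 + 1/5·26 = 22.8
Firm 1's FOC against E[q₂] yields q₁ = (95 − 2·16 + E[c₂])/(3/2) = (95 − 32 + 22.8)/(3/2) = 57.2.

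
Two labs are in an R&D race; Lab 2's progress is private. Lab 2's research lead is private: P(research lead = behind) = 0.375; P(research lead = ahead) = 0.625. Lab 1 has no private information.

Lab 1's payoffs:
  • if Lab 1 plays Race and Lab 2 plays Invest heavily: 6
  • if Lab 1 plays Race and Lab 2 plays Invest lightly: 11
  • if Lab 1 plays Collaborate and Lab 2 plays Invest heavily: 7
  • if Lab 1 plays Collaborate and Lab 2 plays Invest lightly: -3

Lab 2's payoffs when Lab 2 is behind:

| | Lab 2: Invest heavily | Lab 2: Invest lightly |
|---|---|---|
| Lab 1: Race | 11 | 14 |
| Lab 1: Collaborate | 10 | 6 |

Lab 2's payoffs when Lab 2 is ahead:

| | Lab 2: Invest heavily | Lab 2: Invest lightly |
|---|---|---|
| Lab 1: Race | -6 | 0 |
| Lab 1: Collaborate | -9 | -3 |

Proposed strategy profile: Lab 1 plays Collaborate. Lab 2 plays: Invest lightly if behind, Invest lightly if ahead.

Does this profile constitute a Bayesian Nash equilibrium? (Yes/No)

Lab 1 plays Collaborate: E[Collaborate] = 0.375·(-3) + 0.625·(-3) = -3; E[Race] = 11. Not best-responding. ✗
Lab 2 (research lead behind), facing Collaborate: Invest heavily gives 10, Invest lightly gives 6. Proposed Invest lightly is not best — profitable deviation exists. ✗
Lab 2 (research lead ahead), facing Collaborate: Invest heavily gives -9, Invest lightly gives -3. Proposed Invest lightly is best. ✓

No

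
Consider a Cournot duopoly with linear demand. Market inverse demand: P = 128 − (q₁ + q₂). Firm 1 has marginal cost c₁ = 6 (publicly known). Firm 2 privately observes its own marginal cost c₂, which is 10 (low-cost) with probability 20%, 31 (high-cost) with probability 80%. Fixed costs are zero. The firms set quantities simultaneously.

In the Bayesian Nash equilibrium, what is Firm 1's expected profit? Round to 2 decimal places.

Firm 2 with cost c maximizes (128 − (q₁+q₂) − c)·q₂, giving q₂(c) = (128 − c − q₁)/2.
E[c₂] = 0.2·10 + 0.8·31 = 26.8
Firm 1's FOC against E[q₂] yields q₁ = (128 − 2·6 + E[c₂])/3 = (128 − 12 + 26.8)/3 = 47.6.
E[P] = 128 − (q₁ + E[q₂]) = 53.6; Firm 1's expected profit = (E[P] − 6)·q₁ = (53.6 − 6)·47.6 = 2265.76.

2265.76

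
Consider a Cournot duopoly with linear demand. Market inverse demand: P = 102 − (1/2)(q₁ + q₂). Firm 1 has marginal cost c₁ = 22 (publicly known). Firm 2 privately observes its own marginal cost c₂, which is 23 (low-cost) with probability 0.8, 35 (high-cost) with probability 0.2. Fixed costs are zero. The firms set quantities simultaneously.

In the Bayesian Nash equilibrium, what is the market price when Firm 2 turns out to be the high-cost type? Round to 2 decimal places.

54.60

Type-c best response for Firm 2: q₂(c) = (102 − c) − q₁/2.
Firm 1 maximizes expected profit; its first-order condition is 102 − q₁ − (1/2)E[q₂] − 22 = 0.
Substituting E[q₂] and solving: E[c₂] = 25.4, so q₁ = (102 − 2·22 + 25.4)/(3/2) = 55.6.
q₂(high-cost) = 39.2, so P = 102 − (1/2)·(55.6 + 39.2) = 54.6.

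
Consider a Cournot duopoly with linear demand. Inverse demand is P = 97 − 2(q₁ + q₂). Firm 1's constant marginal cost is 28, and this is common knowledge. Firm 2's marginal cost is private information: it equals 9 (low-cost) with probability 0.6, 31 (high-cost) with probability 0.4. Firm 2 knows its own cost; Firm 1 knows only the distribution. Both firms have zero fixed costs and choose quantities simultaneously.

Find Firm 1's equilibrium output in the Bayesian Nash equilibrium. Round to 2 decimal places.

9.80

Each type of Firm 2 best-responds to q₁; Firm 1 best-responds to the expected q₂ over Firm 2's types.
Firm 2 with cost c maximizes (97 − 2(q₁+q₂) − c)·q₂, giving q₂(c) = (97 − c − 2q₁)/4.
E[c₂] = 0.6·9 + 0.4·31 = 17.8
Firm 1's FOC against E[q₂] yields q₁ = (97 − 2·28 + E[c₂])/6 = (97 − 56 + 17.8)/6 = 9.8.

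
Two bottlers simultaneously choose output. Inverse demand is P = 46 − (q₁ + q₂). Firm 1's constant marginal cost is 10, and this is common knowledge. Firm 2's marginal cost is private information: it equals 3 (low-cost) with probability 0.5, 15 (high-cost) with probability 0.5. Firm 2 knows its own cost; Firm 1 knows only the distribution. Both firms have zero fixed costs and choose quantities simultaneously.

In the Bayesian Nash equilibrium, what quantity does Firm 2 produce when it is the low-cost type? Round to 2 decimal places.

Firm 2 with cost c maximizes (46 − (q₁+q₂) − c)·q₂, giving q₂(c) = (46 − c − q₁)/2.
E[c₂] = 0.5·3 + 0.5·15 = 9
Firm 1's FOC against E[q₂] yields q₁ = (46 − 2·10 + E[c₂])/3 = (46 − 20 + 9)/3 = 11.6667.
q₂(low-cost) = (46 − 3 − 11.6667)/2 = 15.6667.

15.67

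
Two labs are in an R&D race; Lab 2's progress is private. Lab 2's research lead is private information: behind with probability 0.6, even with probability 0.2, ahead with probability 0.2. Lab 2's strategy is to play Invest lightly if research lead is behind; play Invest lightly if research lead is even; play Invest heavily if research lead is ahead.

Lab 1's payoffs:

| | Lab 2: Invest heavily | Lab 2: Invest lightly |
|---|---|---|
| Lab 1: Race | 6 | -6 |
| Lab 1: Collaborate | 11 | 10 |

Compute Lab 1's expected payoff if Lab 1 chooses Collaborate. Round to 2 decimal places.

10.20

Take the expectation over Lab 2's research lead, weighting each type's action by its prior probability.
E[Collaborate] = 0.6·10 + 0.2·10 + 0.2·11 = 6 + 2 + 2.2 = 10.2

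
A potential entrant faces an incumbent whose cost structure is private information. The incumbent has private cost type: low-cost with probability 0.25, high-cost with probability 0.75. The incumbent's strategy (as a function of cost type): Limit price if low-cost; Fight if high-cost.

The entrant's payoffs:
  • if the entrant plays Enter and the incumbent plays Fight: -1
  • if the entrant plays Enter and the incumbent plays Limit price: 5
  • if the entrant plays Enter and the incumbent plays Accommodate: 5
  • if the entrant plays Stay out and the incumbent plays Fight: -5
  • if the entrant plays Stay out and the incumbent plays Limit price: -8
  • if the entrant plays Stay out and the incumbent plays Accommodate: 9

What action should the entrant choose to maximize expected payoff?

Enter

E[Enter] = 0.25·(5) + 0.75·(-1) = 0.5
E[Stay out] = 0.25·(-8) + 0.75·(-5) = -5.75
Best response: Enter (0.5 is the largest).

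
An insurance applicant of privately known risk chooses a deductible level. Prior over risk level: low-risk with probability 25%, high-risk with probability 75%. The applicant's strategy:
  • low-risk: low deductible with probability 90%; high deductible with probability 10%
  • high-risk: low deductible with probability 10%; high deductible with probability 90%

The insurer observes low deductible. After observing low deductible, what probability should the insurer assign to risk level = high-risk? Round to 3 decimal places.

0.250

Apply Bayes' rule using the sender's strategy as the likelihood.
P(low deductible) = 0.25·0.9 + 0.75·0.1 = 0.3
P(high-risk | low deductible) = (0.75·0.1) / 0.3 = 0.075 / 0.3 = 0.25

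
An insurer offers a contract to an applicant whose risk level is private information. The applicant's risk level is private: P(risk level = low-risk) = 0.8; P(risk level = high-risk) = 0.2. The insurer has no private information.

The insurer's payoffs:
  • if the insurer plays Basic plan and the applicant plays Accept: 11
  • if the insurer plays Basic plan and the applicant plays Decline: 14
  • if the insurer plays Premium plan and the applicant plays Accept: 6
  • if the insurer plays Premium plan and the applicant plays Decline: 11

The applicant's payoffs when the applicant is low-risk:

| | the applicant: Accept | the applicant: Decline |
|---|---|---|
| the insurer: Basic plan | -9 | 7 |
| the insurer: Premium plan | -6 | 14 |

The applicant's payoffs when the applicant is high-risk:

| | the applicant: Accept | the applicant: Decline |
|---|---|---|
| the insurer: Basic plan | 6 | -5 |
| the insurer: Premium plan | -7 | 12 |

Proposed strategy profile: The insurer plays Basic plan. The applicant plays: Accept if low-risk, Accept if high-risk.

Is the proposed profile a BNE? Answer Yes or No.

The insurer plays Basic plan: E[Basic plan] = 0.8·(11) + 0.2·(11) = 11; E[Premium plan] = 6. Best-responding. ✓
The applicant (risk level low-risk), facing Basic plan: Accept gives -9, Decline gives 7. Proposed Accept is not best — profitable deviation exists. ✗
The applicant (risk level high-risk), facing Basic plan: Accept gives 6, Decline gives -5. Proposed Accept is best. ✓

No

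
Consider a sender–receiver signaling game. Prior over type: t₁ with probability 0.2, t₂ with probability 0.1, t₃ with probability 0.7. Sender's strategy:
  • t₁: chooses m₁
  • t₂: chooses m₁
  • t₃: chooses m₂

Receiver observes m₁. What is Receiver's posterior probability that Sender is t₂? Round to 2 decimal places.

0.33

P(m₁) = 0.2·1 + 0.1·1 + 0.7·0 = 0.3
P(t₂ | m₁) = (0.1·1) / 0.3 = 0.1 / 0.3 = 0.333333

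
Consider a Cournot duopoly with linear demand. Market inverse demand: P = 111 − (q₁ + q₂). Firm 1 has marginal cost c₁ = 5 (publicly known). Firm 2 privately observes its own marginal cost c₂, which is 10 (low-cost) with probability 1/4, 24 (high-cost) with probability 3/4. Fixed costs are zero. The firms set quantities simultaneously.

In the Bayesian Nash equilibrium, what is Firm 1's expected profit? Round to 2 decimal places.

Firm 2 with cost c maximizes (111 − (q₁+q₂) − c)·q₂, giving q₂(c) = (111 − c − q₁)/2.
E[c₂] = 1/4·10 + 3/4·24 = 20.5
Firm 1's FOC against E[q₂] yields q₁ = (111 − 2·5 + E[c₂])/3 = (111 − 10 + 20.5)/3 = 40.5.
E[P] = 111 − (q₁ + E[q₂]) = 45.5; Firm 1's expected profit = (E[P] − 5)·q₁ = (45.5 − 5)·40.5 = 1640.25.

1640.25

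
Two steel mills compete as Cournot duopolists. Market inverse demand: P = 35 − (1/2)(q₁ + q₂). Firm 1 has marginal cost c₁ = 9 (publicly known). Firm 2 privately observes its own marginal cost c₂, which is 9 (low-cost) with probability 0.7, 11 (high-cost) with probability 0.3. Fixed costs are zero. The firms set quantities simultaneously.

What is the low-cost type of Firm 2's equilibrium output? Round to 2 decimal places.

Type-c best response for Firm 2: q₂(c) = (35 − c) − q₁/2.
Firm 1 maximizes expected profit; its first-order condition is 35 − q₁ − (1/2)E[q₂] − 9 = 0.
Substituting E[q₂] and solving: E[c₂] = 9.6, so q₁ = (35 − 2·9 + 9.6)/(3/2) = 17.7333.
q₂(low-cost) = (35 − 9 − (1/2)·17.7333) = 17.1333.

17.13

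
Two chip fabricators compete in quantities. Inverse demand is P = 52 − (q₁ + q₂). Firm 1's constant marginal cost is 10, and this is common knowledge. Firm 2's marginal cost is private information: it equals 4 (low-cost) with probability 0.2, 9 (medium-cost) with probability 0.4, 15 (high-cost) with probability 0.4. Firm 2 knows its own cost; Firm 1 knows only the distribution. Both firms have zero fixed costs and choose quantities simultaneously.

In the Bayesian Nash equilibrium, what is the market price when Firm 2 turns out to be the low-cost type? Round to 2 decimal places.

Each type of Firm 2 best-responds to q₁; Firm 1 best-responds to the expected q₂ over Firm 2's types.
Firm 2 with cost c maximizes (52 − (q₁+q₂) − c)·q₂, giving q₂(c) = (52 − c − q₁)/2.
E[c₂] = 0.2·4 + 0.4·9 + 0.4·15 = 10.4
Firm 1's FOC against E[q₂] yields q₁ = (52 − 2·10 + E[c₂])/3 = (52 − 20 + 10.4)/3 = 14.1333.
q₂(low-cost) = 16.9333, so P = 52 − (14.1333 + 16.9333) = 20.9333.

20.93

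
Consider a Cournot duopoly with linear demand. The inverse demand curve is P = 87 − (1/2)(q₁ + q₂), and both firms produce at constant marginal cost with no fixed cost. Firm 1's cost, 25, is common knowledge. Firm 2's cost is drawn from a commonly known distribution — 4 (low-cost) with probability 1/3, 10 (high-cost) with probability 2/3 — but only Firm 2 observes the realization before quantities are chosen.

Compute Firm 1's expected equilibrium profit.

Type-c best response for Firm 2: q₂(c) = (87 − c) − q₁/2.
Firm 1 maximizes expected profit; its first-order condition is 87 − q₁ − (1/2)E[q₂] − 25 = 0.
Substituting E[q₂] and solving: E[c₂] = 8, so q₁ = (87 − 2·25 + 8)/(3/2) = 30.
E[P] = 87 − (1/2)·(q₁ + E[q₂]) = 40; Firm 1's expected profit = (E[P] − 25)·q₁ = (40 − 25)·30 = 450.

450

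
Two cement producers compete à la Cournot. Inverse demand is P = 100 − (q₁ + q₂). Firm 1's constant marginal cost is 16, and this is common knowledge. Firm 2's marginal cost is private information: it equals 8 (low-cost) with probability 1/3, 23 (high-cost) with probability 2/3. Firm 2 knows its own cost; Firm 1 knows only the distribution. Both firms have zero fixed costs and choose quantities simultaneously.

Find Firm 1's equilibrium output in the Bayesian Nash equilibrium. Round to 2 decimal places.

28.67

Type-c best response for Firm 2: q₂(c) = (100 − c)/2 − q₁/2.
Firm 1 maximizes expected profit; its first-order condition is 100 − 2q₁ − E[q₂] − 16 = 0.
Substituting E[q₂] and solving: E[c₂] = 18, so q₁ = (100 − 2·16 + 18)/3 = 28.6667.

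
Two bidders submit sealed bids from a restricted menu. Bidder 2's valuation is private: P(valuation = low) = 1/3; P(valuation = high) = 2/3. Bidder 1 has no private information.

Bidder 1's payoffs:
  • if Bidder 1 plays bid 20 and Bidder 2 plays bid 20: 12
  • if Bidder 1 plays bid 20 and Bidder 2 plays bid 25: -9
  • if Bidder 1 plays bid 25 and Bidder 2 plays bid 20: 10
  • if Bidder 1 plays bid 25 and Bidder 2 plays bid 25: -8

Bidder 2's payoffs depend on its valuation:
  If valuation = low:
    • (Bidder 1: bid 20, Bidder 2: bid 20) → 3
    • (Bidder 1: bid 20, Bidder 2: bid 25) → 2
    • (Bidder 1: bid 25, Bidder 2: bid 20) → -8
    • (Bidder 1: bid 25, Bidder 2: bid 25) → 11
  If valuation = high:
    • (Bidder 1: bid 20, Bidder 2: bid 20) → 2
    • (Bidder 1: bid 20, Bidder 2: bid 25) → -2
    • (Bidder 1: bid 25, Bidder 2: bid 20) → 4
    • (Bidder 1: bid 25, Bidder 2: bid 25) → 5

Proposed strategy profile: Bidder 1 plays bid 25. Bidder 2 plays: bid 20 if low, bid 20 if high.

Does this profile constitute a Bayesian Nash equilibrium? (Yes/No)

Bidder 1 plays bid 25: E[bid 25] = 1/3·(10) + 2/3·(10) = 10; E[bid 20] = 12. Not best-responding. ✗
Bidder 2 (valuation low), facing bid 25: bid 20 gives -8, bid 25 gives 11. Proposed bid 20 is not best — profitable deviation exists. ✗
Bidder 2 (valuation high), facing bid 25: bid 20 gives 4, bid 25 gives 5. Proposed bid 20 is not best — profitable deviation exists. ✗

No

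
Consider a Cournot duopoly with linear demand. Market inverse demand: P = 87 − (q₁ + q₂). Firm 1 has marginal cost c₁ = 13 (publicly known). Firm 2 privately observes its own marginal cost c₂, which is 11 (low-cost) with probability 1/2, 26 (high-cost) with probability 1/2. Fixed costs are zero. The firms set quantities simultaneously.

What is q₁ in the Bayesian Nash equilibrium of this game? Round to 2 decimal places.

Type-c best response for Firm 2: q₂(c) = (87 − c)/2 − q₁/2.
Firm 1 maximizes expected profit; its first-order condition is 87 − 2q₁ − E[q₂] − 13 = 0.
Substituting E[q₂] and solving: E[c₂] = 18.5, so q₁ = (87 − 2·13 + 18.5)/3 = 26.5.

26.50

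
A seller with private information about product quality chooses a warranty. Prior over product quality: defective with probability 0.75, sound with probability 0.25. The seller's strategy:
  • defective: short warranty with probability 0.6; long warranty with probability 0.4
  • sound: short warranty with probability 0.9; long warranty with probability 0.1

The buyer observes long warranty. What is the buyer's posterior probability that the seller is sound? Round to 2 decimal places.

Apply Bayes' rule using the sender's strategy as the likelihood.
P(long warranty) = 0.75·0.4 + 0.25·0.1 = 0.325
P(sound | long warranty) = (0.25·0.1) / 0.325 = 0.025 / 0.325 = 0.0769231

0.08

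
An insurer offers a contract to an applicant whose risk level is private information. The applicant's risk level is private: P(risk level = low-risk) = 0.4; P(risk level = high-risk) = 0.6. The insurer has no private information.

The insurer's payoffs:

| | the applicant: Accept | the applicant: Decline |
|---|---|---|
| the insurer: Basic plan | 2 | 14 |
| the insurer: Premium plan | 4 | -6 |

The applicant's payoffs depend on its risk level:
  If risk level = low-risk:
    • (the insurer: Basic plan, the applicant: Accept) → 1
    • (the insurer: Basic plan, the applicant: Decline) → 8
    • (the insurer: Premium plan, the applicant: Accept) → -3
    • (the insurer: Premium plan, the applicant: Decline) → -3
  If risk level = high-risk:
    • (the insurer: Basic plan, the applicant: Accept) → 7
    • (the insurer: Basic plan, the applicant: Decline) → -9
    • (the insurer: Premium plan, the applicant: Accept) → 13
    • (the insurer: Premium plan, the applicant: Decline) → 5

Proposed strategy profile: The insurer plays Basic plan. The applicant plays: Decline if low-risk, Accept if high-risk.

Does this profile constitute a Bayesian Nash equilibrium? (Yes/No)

Yes

A profile is a BNE iff every type of every player is best-responding given beliefs about the other side.
The insurer plays Basic plan: E[Basic plan] = 0.4·(14) + 0.6·(2) = 6.8; E[Premium plan] = 0. Best-responding. ✓
The applicant (risk level low-risk), facing Basic plan: Accept gives 1, Decline gives 8. Proposed Decline is best. ✓
The applicant (risk level high-risk), facing Basic plan: Accept gives 7, Decline gives -9. Proposed Accept is best. ✓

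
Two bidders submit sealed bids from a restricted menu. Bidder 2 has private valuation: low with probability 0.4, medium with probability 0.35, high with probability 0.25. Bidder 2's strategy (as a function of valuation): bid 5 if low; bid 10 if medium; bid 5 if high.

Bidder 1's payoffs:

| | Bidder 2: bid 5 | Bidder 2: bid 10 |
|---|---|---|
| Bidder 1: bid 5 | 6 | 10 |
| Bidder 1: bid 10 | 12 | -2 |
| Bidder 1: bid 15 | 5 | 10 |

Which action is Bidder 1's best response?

bid 5

E[bid 5] = 0.4·(6) + 0.35·(10) + 0.25·(6) = 7.4
E[bid 10] = 0.4·(12) + 0.35·(-2) + 0.25·(12) = 7.1
E[bid 15] = 0.4·(5) + 0.35·(10) + 0.25·(5) = 6.75
Best response: bid 5 (7.4 is the largest).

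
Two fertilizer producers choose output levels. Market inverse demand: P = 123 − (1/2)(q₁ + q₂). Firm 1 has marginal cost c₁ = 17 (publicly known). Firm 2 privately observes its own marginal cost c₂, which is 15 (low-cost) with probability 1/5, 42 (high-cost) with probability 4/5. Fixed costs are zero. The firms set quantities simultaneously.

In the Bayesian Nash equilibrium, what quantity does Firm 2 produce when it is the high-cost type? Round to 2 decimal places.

Firm 2 with cost c maximizes (123 − (1/2)(q₁+q₂) − c)·q₂, giving q₂(c) = (123 − c − (1/2)q₁).
E[c₂] = 1/5·15 + 4/5·42 = 36.6
Firm 1's FOC against E[q₂] yields q₁ = (123 − 2·17 + E[c₂])/(3/2) = (123 − 34 + 36.6)/(3/2) = 83.7333.
q₂(high-cost) = (123 − 42 − (1/2)·83.7333) = 39.1333.

39.13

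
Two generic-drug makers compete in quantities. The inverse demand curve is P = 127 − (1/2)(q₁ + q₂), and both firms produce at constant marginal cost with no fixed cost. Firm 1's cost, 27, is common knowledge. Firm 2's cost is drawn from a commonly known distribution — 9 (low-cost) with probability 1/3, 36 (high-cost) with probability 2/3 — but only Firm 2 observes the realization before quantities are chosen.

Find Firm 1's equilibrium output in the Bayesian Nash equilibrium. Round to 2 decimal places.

66.67

Firm 2 with cost c maximizes (127 − (1/2)(q₁+q₂) − c)·q₂, giving q₂(c) = (127 − c − (1/2)q₁).
E[c₂] = 1/3·9 + 2/3·36 = 27
Firm 1's FOC against E[q₂] yields q₁ = (127 − 2·27 + E[c₂])/(3/2) = (127 − 54 + 27)/(3/2) = 66.6667.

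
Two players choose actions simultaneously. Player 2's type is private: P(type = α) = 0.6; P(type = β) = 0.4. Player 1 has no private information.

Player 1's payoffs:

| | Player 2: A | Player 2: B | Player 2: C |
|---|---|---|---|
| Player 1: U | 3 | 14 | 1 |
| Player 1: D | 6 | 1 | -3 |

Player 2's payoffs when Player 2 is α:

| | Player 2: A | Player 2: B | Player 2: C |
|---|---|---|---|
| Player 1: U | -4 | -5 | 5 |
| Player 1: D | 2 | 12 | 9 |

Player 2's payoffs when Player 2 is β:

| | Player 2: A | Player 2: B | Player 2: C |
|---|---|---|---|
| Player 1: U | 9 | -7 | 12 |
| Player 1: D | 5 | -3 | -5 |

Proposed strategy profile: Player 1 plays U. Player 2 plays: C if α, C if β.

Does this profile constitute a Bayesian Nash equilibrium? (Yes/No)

Yes

Player 1 plays U: E[U] = 0.6·(1) + 0.4·(1) = 1; E[D] = -3. Best-responding. ✓
Player 2 (type α), facing U: A gives -4, B gives -5, C gives 5. Proposed C is best. ✓
Player 2 (type β), facing U: A gives 9, B gives -7, C gives 12. Proposed C is best. ✓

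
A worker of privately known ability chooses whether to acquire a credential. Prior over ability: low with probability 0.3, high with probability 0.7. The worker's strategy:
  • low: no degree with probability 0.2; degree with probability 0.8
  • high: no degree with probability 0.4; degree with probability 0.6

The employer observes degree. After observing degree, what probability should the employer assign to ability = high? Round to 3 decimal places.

P(degree) = 0.3·0.8 + 0.7·0.6 = 0.66
P(high | degree) = (0.7·0.6) / 0.66 = 0.42 / 0.66 = 0.636364

0.636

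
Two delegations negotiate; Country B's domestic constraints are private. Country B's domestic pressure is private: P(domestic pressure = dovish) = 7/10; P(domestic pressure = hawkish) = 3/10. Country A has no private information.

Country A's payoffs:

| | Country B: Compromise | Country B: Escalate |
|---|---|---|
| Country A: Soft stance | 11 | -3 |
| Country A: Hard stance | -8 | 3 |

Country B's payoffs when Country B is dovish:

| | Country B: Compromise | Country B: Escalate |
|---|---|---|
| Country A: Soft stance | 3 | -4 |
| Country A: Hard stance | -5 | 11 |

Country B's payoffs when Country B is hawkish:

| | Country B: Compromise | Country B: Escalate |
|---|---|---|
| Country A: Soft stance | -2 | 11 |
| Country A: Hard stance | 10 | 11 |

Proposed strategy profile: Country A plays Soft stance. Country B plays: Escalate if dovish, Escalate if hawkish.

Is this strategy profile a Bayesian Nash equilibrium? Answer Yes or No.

No

Country A plays Soft stance: E[Soft stance] = 7/10·(-3) + 3/10·(-3) = -3; E[Hard stance] = 3. Not best-responding. ✗
Country B (domestic pressure dovish), facing Soft stance: Compromise gives 3, Escalate gives -4. Proposed Escalate is not best — profitable deviation exists. ✗
Country B (domestic pressure hawkish), facing Soft stance: Compromise gives -2, Escalate gives 11. Proposed Escalate is best. ✓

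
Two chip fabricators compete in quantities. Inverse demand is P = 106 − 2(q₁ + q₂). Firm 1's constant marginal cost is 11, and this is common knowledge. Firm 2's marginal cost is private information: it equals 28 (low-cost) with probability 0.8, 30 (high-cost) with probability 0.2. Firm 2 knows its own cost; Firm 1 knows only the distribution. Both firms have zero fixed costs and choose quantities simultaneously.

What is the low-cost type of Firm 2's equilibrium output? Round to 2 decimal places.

Each type of Firm 2 best-responds to q₁; Firm 1 best-responds to the expected q₂ over Firm 2's types.
Firm 2 with cost c maximizes (106 − 2(q₁+q₂) − c)·q₂, giving q₂(c) = (106 − c − 2q₁)/4.
E[c₂] = 0.8·28 + 0.2·30 = 28.4
Firm 1's FOC against E[q₂] yields q₁ = (106 − 2·11 + E[c₂])/6 = (106 − 22 + 28.4)/6 = 18.7333.
q₂(low-cost) = (106 − 28 − 2·18.7333)/4 = 10.1333.

10.13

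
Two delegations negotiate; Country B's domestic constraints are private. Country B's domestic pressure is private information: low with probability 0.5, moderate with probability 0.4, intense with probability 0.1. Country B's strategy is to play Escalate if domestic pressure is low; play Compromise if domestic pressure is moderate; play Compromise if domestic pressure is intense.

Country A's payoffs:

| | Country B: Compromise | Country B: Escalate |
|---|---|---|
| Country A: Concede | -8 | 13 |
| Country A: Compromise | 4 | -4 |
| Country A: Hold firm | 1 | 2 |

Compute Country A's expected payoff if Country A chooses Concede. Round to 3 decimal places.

E[Concede] = 0.5·13 + 0.4·(-8) + 0.1·(-8) = 6.5 + (-3.2) + (-0.8) = 2.5

2.500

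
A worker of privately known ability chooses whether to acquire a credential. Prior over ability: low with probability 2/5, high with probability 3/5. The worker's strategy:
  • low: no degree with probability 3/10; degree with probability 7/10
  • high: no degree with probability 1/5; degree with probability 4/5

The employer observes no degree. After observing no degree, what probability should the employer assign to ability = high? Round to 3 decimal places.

0.500

P(no degree) = (2/5)·(3/10) + (3/5)·(1/5) = 6/25
P(high | no degree) = ((3/5)·(1/5)) / (6/25) = (3/25) / (6/25) = 1/2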